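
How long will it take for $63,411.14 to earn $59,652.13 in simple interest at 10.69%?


Rearrange the simple interest formula for t:
I = P × r × t  ⇒  t = I / (P × r)
t = $59,652.13 / ($63,411.14 × 0.1069)
t = 8.8

t = I/(P×r) = 8.8 years


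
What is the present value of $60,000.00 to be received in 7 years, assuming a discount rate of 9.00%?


Present value formula: PV = FV / (1 + r)^t
PV = $60,000.00 / (1 + 0.09)^7
PV = $60,000.00 / 1.82803912
PV = $32,822.05

PV = FV / (1 + r)^t = $32,822.05


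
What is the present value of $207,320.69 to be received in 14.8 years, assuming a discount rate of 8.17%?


Present value formula: PV = FV / (1 + r)^t
PV = $207,320.69 / (1 + 0.0817)^14.8
PV = $207,320.69 / 3.197283
PV = $64,842.77

PV = FV / (1 + r)^t = $64,842.77


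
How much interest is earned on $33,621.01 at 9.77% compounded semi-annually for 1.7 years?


Compound interest earned = final amount − principal.
A = P(1 + r/n)^(nt) = $33,621.01 × (1 + 0.0977/2)^(2 × 1.7) = $39,539.96
Interest = A − P = $39,539.96 − $33,621.01 = $5,918.95

Interest = A - P = $5,918.95


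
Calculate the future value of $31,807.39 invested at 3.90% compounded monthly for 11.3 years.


Compound interest formula: A = P(1 + r/n)^(nt)
A = $31,807.39 × (1 + 0.039/12)^(12 × 11.3)
Growth factor: (1 + 0.039/12)^135.6 = 1.5526846
A = $31,807.39 × 1.5526846
A = $49,386.84

A = P(1 + r/n)^(nt) = $49,386.84


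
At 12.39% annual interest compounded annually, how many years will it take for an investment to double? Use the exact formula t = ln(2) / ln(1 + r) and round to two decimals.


Doubling condition: (1 + r)^t = 2
Take ln of both sides: t × ln(1 + r) = ln(2)
t = ln(2) / ln(1 + r)
t = 0.693147 / 0.116805
t = 5.93

t = ln(2) / ln(1 + r) = 5.93 years


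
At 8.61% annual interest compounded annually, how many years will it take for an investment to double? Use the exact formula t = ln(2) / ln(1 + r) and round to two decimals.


Doubling condition: (1 + r)^t = 2
Take ln of both sides: t × ln(1 + r) = ln(2)
t = ln(2) / ln(1 + r)
t = 0.693147 / 0.082593
t = 8.39

t = ln(2) / ln(1 + r) = 8.39 years


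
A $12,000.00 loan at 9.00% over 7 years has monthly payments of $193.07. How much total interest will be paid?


Total paid over the life of the loan = PMT × n.
Total paid = $193.07 × 84 = $16,217.88
Total interest = total paid − principal = $16,217.88 − $12,000.00 = $4,217.88

Total interest = (PMT × n) - PV = $4,217.88


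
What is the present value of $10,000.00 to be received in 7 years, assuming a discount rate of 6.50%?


Present value formula: PV = FV / (1 + r)^t
PV = $10,000.00 / (1 + 0.065)^7
PV = $10,000.00 / 1.553987
PV = $6,435.06

PV = FV / (1 + r)^t = $6,435.06


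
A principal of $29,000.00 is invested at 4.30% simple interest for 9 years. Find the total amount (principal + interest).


Total amount formula: A = P(1 + rt) = P + P·r·t
Interest: I = P × r × t = $29,000.00 × 0.043 × 9 = $11,223.00
A = P + I = $29,000.00 + $11,223.00 = $40,223.00

A = P + I = P(1 + rt) = $40,223.00


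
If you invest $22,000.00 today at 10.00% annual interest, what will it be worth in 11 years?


Future value formula: FV = PV × (1 + r)^t
FV = $22,000.00 × (1 + 0.1)^11
FV = $22,000.00 × 2.853117
FV = $62,768.57

FV = PV × (1 + r)^t = $62,768.57


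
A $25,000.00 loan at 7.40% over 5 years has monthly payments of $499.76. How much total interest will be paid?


Total paid over the life of the loan = PMT × n.
Total paid = $499.76 × 60 = $29,985.60
Total interest = total paid − principal = $29,985.60 − $25,000.00 = $4,985.60

Total interest = (PMT × n) - PV = $4,985.60


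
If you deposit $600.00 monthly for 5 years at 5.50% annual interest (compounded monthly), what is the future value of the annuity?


Future value of an ordinary annuity: FV = PMT × ((1 + r)^n − 1) / r
Monthly rate r = 0.055/12 ≈ 0.00458333, n = 60
FV = $600.00 × ((1 + 0.055/12)^60 − 1) / (0.055/12)
FV = $600.00 × 68.880823
FV = $41,328.49

FV = PMT × ((1+r)^n - 1)/r = $41,328.49


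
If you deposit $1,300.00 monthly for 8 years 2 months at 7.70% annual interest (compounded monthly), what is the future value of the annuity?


Future value of an ordinary annuity: FV = PMT × ((1 + r)^n − 1) / r
Monthly rate r = 0.077/12 ≈ 0.00641667, n = 98
FV = $1,300.00 × ((1 + 0.077/12)^98 − 1) / (0.077/12)
FV = $1,300.00 × 135.842731
FV = $176,595.55

FV = PMT × ((1+r)^n - 1)/r = $176,595.55


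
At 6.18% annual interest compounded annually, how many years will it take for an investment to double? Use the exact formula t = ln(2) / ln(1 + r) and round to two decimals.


Doubling condition: (1 + r)^t = 2
Take ln of both sides: t × ln(1 + r) = ln(2)
t = ln(2) / ln(1 + r)
t = 0.693147 / 0.059966
t = 11.56

t = ln(2) / ln(1 + r) = 11.56 years


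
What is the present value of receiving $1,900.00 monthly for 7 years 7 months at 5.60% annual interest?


Present value of an ordinary annuity: PV = PMT × (1 − (1 + r)^(−n)) / r
Monthly rate r = 0.056/12 ≈ 0.00466667, n = 91
PV = $1,900.00 × (1 − (1 + 0.056/12)^(−91)) / (0.056/12)
PV = $1,900.00 × 74.006982
PV = $140,613.27

PV = PMT × (1-(1+r)^(-n))/r = $140,613.27


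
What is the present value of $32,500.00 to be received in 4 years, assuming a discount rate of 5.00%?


Present value formula: PV = FV / (1 + r)^t
PV = $32,500.00 / (1 + 0.05)^4
PV = $32,500.00 / 1.2155063
PV = $26,737.83

PV = FV / (1 + r)^t = $26,737.83


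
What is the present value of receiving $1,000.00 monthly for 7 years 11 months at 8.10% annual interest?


Present value of an ordinary annuity: PV = PMT × (1 − (1 + r)^(−n)) / r
Monthly rate r = 0.081/12 = 0.00675, n = 95
PV = $1,000.00 × (1 − (1 + 0.081/12)^(−95)) / (0.081/12)
PV = $1,000.00 × 69.960061
PV = $69,960.06

PV = PMT × (1-(1+r)^(-n))/r = $69,960.06


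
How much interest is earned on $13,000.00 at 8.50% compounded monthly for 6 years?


Compound interest earned = final amount − principal.
A = P(1 + r/n)^(nt) = $13,000.00 × (1 + 0.085/12)^(12 × 6) = $21,609.90
Interest = A − P = $21,609.90 − $13,000.00 = $8,609.90

Interest = A - P = $8,609.90


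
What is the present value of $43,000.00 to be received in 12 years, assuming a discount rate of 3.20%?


Present value formula: PV = FV / (1 + r)^t
PV = $43,000.00 / (1 + 0.032)^12
PV = $43,000.00 / 1.4593396
PV = $29,465.38

PV = FV / (1 + r)^t = $29,465.38


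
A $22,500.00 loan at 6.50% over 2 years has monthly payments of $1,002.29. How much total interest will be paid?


Total paid over the life of the loan = PMT × n.
Total paid = $1,002.29 × 24 = $24,054.96
Total interest = total paid − principal = $24,054.96 − $22,500.00 = $1,554.96

Total interest = (PMT × n) - PV = $1,554.96


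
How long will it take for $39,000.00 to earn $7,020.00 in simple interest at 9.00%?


Rearrange the simple interest formula for t:
I = P × r × t  ⇒  t = I / (P × r)
t = $7,020.00 / ($39,000.00 × 0.09)
t = 2

t = I/(P×r) = 2 years


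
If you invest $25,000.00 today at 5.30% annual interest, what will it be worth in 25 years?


Future value formula: FV = PV × (1 + r)^t
FV = $25,000.00 × (1 + 0.053)^25
FV = $25,000.00 × 3.6367151
FV = $90,917.88

FV = PV × (1 + r)^t = $90,917.88


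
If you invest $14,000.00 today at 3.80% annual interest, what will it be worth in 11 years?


Future value formula: FV = PV × (1 + r)^t
FV = $14,000.00 × (1 + 0.038)^11
FV = $14,000.00 × 1.507200
FV = $21,100.80

FV = PV × (1 + r)^t = $21,100.80


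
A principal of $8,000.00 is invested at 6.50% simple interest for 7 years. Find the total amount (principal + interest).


Total amount formula: A = P(1 + rt) = P + P·r·t
Interest: I = P × r × t = $8,000.00 × 0.065 × 7 = $3,640.00
A = P + I = $8,000.00 + $3,640.00 = $11,640.00

A = P + I = P(1 + rt) = $11,640.00


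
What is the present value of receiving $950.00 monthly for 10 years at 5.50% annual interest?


Present value of an ordinary annuity: PV = PMT × (1 − (1 + r)^(−n)) / r
Monthly rate r = 0.055/12 ≈ 0.00458333, n = 120
PV = $950.00 × (1 − (1 + 0.055/12)^(−120)) / (0.055/12)
PV = $950.00 × 92.143582
PV = $87,536.40

PV = PMT × (1-(1+r)^(-n))/r = $87,536.40


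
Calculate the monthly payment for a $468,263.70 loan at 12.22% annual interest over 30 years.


Loan payment formula: PMT = PV × r / (1 − (1 + r)^(−n))
Monthly rate r = 0.1222/12 ≈ 0.01018333, n = 360 months
Denominator: 1 − (1 + 0.1222/12)^(−360) = 0.973943
PMT = $468,263.70 × (0.1222/12) / 0.973943
PMT = $4,896.06 per month

PMT = PV × r / (1-(1+r)^(-n)) = $4,896.06/month


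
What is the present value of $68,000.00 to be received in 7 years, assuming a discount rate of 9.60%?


Present value formula: PV = FV / (1 + r)^t
PV = $68,000.00 / (1 + 0.096)^7
PV = $68,000.00 / 1.8996513
PV = $35,796.04

PV = FV / (1 + r)^t = $35,796.04


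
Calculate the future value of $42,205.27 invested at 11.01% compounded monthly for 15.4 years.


Compound interest formula: A = P(1 + r/n)^(nt)
A = $42,205.27 × (1 + 0.1101/12)^(12 × 15.4)
Growth factor: (1 + 0.1101/12)^184.8 = 5.4076194
A = $42,205.27 × 5.4076194
A = $228,230.04

A = P(1 + r/n)^(nt) = $228,230.04


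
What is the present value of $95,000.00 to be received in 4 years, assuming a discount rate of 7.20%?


Present value formula: PV = FV / (1 + r)^t
PV = $95,000.00 / (1 + 0.072)^4
PV = $95,000.00 / 1.3206239
PV = $71,935.70

PV = FV / (1 + r)^t = $71,935.70


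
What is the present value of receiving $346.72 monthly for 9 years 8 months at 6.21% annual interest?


Present value of an ordinary annuity: PV = PMT × (1 − (1 + r)^(−n)) / r
Monthly rate r = 0.0621/12 = 0.005175, n = 116
PV = $346.72 × (1 − (1 + 0.0621/12)^(−116)) / (0.0621/12)
PV = $346.72 × 87.053730
PV = $30,183.27

PV = PMT × (1-(1+r)^(-n))/r = $30,183.27


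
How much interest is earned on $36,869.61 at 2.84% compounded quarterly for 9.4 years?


Compound interest earned = final amount − principal.
A = P(1 + r/n)^(nt) = $36,869.61 × (1 + 0.0284/4)^(4 × 9.4) = $48,105.88
Interest = A − P = $48,105.88 − $36,869.61 = $11,236.27

Interest = A - P = $11,236.27


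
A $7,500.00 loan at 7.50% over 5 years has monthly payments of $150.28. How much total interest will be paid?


Total paid over the life of the loan = PMT × n.
Total paid = $150.28 × 60 = $9,016.80
Total interest = total paid − principal = $9,016.80 − $7,500.00 = $1,516.80

Total interest = (PMT × n) - PV = $1,516.80


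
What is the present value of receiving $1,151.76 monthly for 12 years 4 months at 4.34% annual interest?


Present value of an ordinary annuity: PV = PMT × (1 − (1 + r)^(−n)) / r
Monthly rate r = 0.0434/12 ≈ 0.00361667, n = 148
PV = $1,151.76 × (1 − (1 + 0.0434/12)^(−148)) / (0.0434/12)
PV = $1,151.76 × 114.448262
PV = $131,816.93

PV = PMT × (1-(1+r)^(-n))/r = $131,816.93


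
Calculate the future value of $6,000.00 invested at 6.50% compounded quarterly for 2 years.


Compound interest formula: A = P(1 + r/n)^(nt)
A = $6,000.00 × (1 + 0.065/4)^(4 × 2)
Growth factor: (1 + 0.065/4)^8 = 1.137639
A = $6,000.00 × 1.137639
A = $6,825.83

A = P(1 + r/n)^(nt) = $6,825.83


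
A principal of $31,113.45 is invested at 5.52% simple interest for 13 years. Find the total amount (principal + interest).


Total amount formula: A = P(1 + rt) = P + P·r·t
Interest: I = P × r × t = $31,113.45 × 0.0552 × 13 = $22,327.01
A = P + I = $31,113.45 + $22,327.01 = $53,440.46

A = P + I = P(1 + rt) = $53,440.46


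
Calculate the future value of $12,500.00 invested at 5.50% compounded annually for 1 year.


Compound interest formula: A = P(1 + r/n)^(nt)
A = $12,500.00 × (1 + 0.055/1)^(1 × 1)
Growth factor: (1 + 0.055/1)^1 = 1.055000
A = $12,500.00 × 1.055000
A = $13,187.50

A = P(1 + r/n)^(nt) = $13,187.50


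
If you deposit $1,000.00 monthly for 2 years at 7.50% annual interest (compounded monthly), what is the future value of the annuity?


Future value of an ordinary annuity: FV = PMT × ((1 + r)^n − 1) / r
Monthly rate r = 0.075/12 = 0.00625, n = 24
FV = $1,000.00 × ((1 + 0.075/12)^24 − 1) / (0.075/12)
FV = $1,000.00 × 25.806723
FV = $25,806.72

FV = PMT × ((1+r)^n - 1)/r = $25,806.72


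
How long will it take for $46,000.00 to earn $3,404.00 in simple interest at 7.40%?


Rearrange the simple interest formula for t:
I = P × r × t  ⇒  t = I / (P × r)
t = $3,404.00 / ($46,000.00 × 0.074)
t = 1

t = I/(P×r) = 1 year


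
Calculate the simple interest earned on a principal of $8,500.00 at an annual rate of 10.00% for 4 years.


Simple interest formula: I = P × r × t
I = $8,500.00 × 0.1 × 4
I = $3,400.00

I = P × r × t = $3,400.00


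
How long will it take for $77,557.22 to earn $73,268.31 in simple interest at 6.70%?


Rearrange the simple interest formula for t:
I = P × r × t  ⇒  t = I / (P × r)
t = $73,268.31 / ($77,557.22 × 0.067)
t = 14.1

t = I/(P×r) = 14.1 years


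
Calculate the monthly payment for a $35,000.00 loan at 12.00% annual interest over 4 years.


Loan payment formula: PMT = PV × r / (1 − (1 + r)^(−n))
Monthly rate r = 0.12/12 = 0.01, n = 48 months
Denominator: 1 − (1 + 0.12/12)^(−48) = 0.379740
PMT = $35,000.00 × (0.12/12) / 0.379740
PMT = $921.68 per month

PMT = PV × r / (1-(1+r)^(-n)) = $921.68/month


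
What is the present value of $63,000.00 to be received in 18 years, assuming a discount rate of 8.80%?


Present value formula: PV = FV / (1 + r)^t
PV = $63,000.00 / (1 + 0.088)^18
PV = $63,000.00 / 4.563732
PV = $13,804.49

PV = FV / (1 + r)^t = $13,804.49


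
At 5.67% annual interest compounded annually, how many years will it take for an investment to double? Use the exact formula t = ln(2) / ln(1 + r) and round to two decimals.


Doubling condition: (1 + r)^t = 2
Take ln of both sides: t × ln(1 + r) = ln(2)
t = ln(2) / ln(1 + r)
t = 0.693147 / 0.055151
t = 12.57

t = ln(2) / ln(1 + r) = 12.57 years


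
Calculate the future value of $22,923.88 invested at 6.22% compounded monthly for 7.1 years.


Compound interest formula: A = P(1 + r/n)^(nt)
A = $22,923.88 × (1 + 0.0622/12)^(12 × 7.1)
Growth factor: (1 + 0.0622/12)^85.2 = 1.5534518
A = $22,923.88 × 1.5534518
A = $35,611.14

A = P(1 + r/n)^(nt) = $35,611.14


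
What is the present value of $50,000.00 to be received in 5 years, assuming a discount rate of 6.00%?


Present value formula: PV = FV / (1 + r)^t
PV = $50,000.00 / (1 + 0.06)^5
PV = $50,000.00 / 1.3382256
PV = $37,362.91

PV = FV / (1 + r)^t = $37,362.91


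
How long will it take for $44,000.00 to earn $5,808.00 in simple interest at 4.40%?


Rearrange the simple interest formula for t:
I = P × r × t  ⇒  t = I / (P × r)
t = $5,808.00 / ($44,000.00 × 0.044)
t = 3

t = I/(P×r) = 3 years


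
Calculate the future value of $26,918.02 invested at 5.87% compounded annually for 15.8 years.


Compound interest formula: A = P(1 + r/n)^(nt)
A = $26,918.02 × (1 + 0.0587/1)^(1 × 15.8)
Growth factor: (1 + 0.0587/1)^15.8 = 2.462703
A = $26,918.02 × 2.462703
A = $66,291.09

A = P(1 + r/n)^(nt) = $66,291.09


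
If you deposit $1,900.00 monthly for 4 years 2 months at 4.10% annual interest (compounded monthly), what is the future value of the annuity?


Future value of an ordinary annuity: FV = PMT × ((1 + r)^n − 1) / r
Monthly rate r = 0.041/12 ≈ 0.00341667, n = 50
FV = $1,900.00 × ((1 + 0.041/12)^50 − 1) / (0.041/12)
FV = $1,900.00 × 54.423701
FV = $103,405.03

FV = PMT × ((1+r)^n - 1)/r = $103,405.03


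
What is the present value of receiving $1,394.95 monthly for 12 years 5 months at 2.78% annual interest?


Present value of an ordinary annuity: PV = PMT × (1 − (1 + r)^(−n)) / r
Monthly rate r = 0.0278/12 ≈ 0.00231667, n = 149
PV = $1,394.95 × (1 − (1 + 0.0278/12)^(−149)) / (0.0278/12)
PV = $1,394.95 × 125.882043
PV = $175,599.16

PV = PMT × (1-(1+r)^(-n))/r = $175,599.16


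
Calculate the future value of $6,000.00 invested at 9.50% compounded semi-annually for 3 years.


Compound interest formula: A = P(1 + r/n)^(nt)
A = $6,000.00 × (1 + 0.095/2)^(2 × 3)
Growth factor: (1 + 0.095/2)^6 = 1.321065
A = $6,000.00 × 1.321065
A = $7,926.39

A = P(1 + r/n)^(nt) = $7,926.39


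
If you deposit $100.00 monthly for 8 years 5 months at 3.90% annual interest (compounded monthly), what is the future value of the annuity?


Future value of an ordinary annuity: FV = PMT × ((1 + r)^n − 1) / r
Monthly rate r = 0.039/12 = 0.00325, n = 101
FV = $100.00 × ((1 + 0.039/12)^101 − 1) / (0.039/12)
FV = $100.00 × 119.322217
FV = $11,932.22

FV = PMT × ((1+r)^n - 1)/r = $11,932.22


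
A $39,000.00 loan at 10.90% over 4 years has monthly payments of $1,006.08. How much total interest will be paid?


Total paid over the life of the loan = PMT × n.
Total paid = $1,006.08 × 48 = $48,291.84
Total interest = total paid − principal = $48,291.84 − $39,000.00 = $9,291.84

Total interest = (PMT × n) - PV = $9,291.84


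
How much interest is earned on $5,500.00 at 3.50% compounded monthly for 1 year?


Compound interest earned = final amount − principal.
A = P(1 + r/n)^(nt) = $5,500.00 × (1 + 0.035/12)^(12 × 1) = $5,695.62
Interest = A − P = $5,695.62 − $5,500.00 = $195.62

Interest = A - P = $195.62


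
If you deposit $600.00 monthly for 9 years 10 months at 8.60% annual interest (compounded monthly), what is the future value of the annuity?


Future value of an ordinary annuity: FV = PMT × ((1 + r)^n − 1) / r
Monthly rate r = 0.086/12 ≈ 0.00716667, n = 118
FV = $600.00 × ((1 + 0.086/12)^118 − 1) / (0.086/12)
FV = $600.00 × 184.537013
FV = $110,722.21

FV = PMT × ((1+r)^n - 1)/r = $110,722.21


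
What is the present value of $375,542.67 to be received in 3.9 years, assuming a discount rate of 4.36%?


Present value formula: PV = FV / (1 + r)^t
PV = $375,542.67 / (1 + 0.0436)^3.9
PV = $375,542.67 / 1.1810897
PV = $317,962.87

PV = FV / (1 + r)^t = $317,962.87


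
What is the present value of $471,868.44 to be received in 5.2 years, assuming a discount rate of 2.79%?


Present value formula: PV = FV / (1 + r)^t
PV = $471,868.44 / (1 + 0.0279)^5.2
PV = $471,868.44 / 1.15383711
PV = $408,955.85

PV = FV / (1 + r)^t = $408,955.85


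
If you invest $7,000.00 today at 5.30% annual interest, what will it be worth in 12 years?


Future value formula: FV = PV × (1 + r)^t
FV = $7,000.00 × (1 + 0.053)^12
FV = $7,000.00 × 1.8584054
FV = $13,008.84

FV = PV × (1 + r)^t = $13,008.84


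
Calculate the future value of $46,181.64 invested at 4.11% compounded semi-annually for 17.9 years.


Compound interest formula: A = P(1 + r/n)^(nt)
A = $46,181.64 × (1 + 0.0411/2)^(2 × 17.9)
Growth factor: (1 + 0.0411/2)^35.8 = 2.0714167
A = $46,181.64 × 2.0714167
A = $95,661.42

A = P(1 + r/n)^(nt) = $95,661.42


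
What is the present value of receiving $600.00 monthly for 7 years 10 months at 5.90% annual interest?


Present value of an ordinary annuity: PV = PMT × (1 − (1 + r)^(−n)) / r
Monthly rate r = 0.059/12 ≈ 0.00491667, n = 94
PV = $600.00 × (1 − (1 + 0.059/12)^(−94)) / (0.059/12)
PV = $600.00 × 75.125878
PV = $45,075.53

PV = PMT × (1-(1+r)^(-n))/r = $45,075.53


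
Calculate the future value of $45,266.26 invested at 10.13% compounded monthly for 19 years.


Compound interest formula: A = P(1 + r/n)^(nt)
A = $45,266.26 × (1 + 0.1013/12)^(12 × 19)
Growth factor: (1 + 0.1013/12)^228 = 6.7979534
A = $45,266.26 × 6.7979534
A = $307,717.93

A = P(1 + r/n)^(nt) = $307,717.93


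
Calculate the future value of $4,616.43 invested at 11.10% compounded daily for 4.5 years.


Compound interest formula: A = P(1 + r/n)^(nt)
A = $4,616.43 × (1 + 0.111/365)^(365 × 4.5)
Growth factor: (1 + 0.111/365)^1642.5 = 1.647772
A = $4,616.43 × 1.647772
A = $7,606.82

A = P(1 + r/n)^(nt) = $7,606.82


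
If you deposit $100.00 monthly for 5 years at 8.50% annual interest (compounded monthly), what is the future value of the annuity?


Future value of an ordinary annuity: FV = PMT × ((1 + r)^n − 1) / r
Monthly rate r = 0.085/12 ≈ 0.00708333, n = 60
FV = $100.00 × ((1 + 0.085/12)^60 − 1) / (0.085/12)
FV = $100.00 × 74.442437
FV = $7,444.24

FV = PMT × ((1+r)^n - 1)/r = $7,444.24


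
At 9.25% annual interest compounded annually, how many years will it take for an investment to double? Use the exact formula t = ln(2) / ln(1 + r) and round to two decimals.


Doubling condition: (1 + r)^t = 2
Take ln of both sides: t × ln(1 + r) = ln(2)
t = ln(2) / ln(1 + r)
t = 0.693147 / 0.088469
t = 7.83

t = ln(2) / ln(1 + r) = 7.83 years


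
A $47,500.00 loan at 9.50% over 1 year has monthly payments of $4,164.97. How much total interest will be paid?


Total paid over the life of the loan = PMT × n.
Total paid = $4,164.97 × 12 = $49,979.64
Total interest = total paid − principal = $49,979.64 − $47,500.00 = $2,479.64

Total interest = (PMT × n) - PV = $2,479.64


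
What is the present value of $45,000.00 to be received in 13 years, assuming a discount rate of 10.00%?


Present value formula: PV = FV / (1 + r)^t
PV = $45,000.00 / (1 + 0.1)^13
PV = $45,000.00 / 3.452271
PV = $13,034.90

PV = FV / (1 + r)^t = $13,034.90


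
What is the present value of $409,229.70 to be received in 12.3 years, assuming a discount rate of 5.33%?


Present value formula: PV = FV / (1 + r)^t
PV = $409,229.70 / (1 + 0.0533)^12.3
PV = $409,229.70 / 1.8940465
PV = $216,061.06

PV = FV / (1 + r)^t = $216,061.06


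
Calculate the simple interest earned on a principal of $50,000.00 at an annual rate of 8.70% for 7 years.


Simple interest formula: I = P × r × t
I = $50,000.00 × 0.087 × 7
I = $30,450.00

I = P × r × t = $30,450.00


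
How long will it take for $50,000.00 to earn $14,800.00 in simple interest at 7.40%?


Rearrange the simple interest formula for t:
I = P × r × t  ⇒  t = I / (P × r)
t = $14,800.00 / ($50,000.00 × 0.074)
t = 4

t = I/(P×r) = 4 years


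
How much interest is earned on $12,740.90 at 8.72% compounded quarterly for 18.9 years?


Compound interest earned = final amount − principal.
A = P(1 + r/n)^(nt) = $12,740.90 × (1 + 0.0872/4)^(4 × 18.9) = $65,052.21
Interest = A − P = $65,052.21 − $12,740.90 = $52,311.31

Interest = A - P = $52,311.31


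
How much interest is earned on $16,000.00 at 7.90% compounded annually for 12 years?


Compound interest earned = final amount − principal.
A = P(1 + r/n)^(nt) = $16,000.00 × (1 + 0.079/1)^(1 × 12) = $39,845.32
Interest = A − P = $39,845.32 − $16,000.00 = $23,845.32

Interest = A - P = $23,845.32


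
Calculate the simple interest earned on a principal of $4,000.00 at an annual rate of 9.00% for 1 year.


Simple interest formula: I = P × r × t
I = $4,000.00 × 0.09 × 1
I = $360.00

I = P × r × t = $360.00


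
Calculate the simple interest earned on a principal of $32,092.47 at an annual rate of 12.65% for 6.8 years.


Simple interest formula: I = P × r × t
I = $32,092.47 × 0.1265 × 6.8
I = $27,605.94

I = P × r × t = $27,605.94


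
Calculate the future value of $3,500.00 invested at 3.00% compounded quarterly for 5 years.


Compound interest formula: A = P(1 + r/n)^(nt)
A = $3,500.00 × (1 + 0.03/4)^(4 × 5)
Growth factor: (1 + 0.03/4)^20 = 1.161184
A = $3,500.00 × 1.161184
A = $4,064.14

A = P(1 + r/n)^(nt) = $4,064.14


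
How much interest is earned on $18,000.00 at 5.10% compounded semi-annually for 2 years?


Compound interest earned = final amount − principal.
A = P(1 + r/n)^(nt) = $18,000.00 × (1 + 0.051/2)^(2 × 2) = $19,907.43
Interest = A − P = $19,907.43 − $18,000.00 = $1,907.43

Interest = A - P = $1,907.43


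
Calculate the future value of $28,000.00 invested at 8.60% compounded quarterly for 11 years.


Compound interest formula: A = P(1 + r/n)^(nt)
A = $28,000.00 × (1 + 0.086/4)^(4 × 11)
Growth factor: (1 + 0.086/4)^44 = 2.5496955
A = $28,000.00 × 2.5496955
A = $71,391.47

A = P(1 + r/n)^(nt) = $71,391.47


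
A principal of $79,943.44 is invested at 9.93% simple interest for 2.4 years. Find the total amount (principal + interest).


Total amount formula: A = P(1 + rt) = P + P·r·t
Interest: I = P × r × t = $79,943.44 × 0.0993 × 2.4 = $19,052.12
A = P + I = $79,943.44 + $19,052.12 = $98,995.56

A = P + I = P(1 + rt) = $98,995.56


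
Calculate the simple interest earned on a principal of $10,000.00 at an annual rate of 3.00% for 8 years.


Simple interest formula: I = P × r × t
I = $10,000.00 × 0.03 × 8
I = $2,400.00

I = P × r × t = $2,400.00


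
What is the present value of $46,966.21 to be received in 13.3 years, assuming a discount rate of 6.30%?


Present value formula: PV = FV / (1 + r)^t
PV = $46,966.21 / (1 + 0.063)^13.3
PV = $46,966.21 / 2.253681
PV = $20,839.78

PV = FV / (1 + r)^t = $20,839.78


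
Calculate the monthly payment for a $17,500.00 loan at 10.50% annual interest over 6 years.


Loan payment formula: PMT = PV × r / (1 − (1 + r)^(−n))
Monthly rate r = 0.105/12 = 0.00875, n = 72 months
Denominator: 1 − (1 + 0.105/12)^(−72) = 0.465947
PMT = $17,500.00 × (0.105/12) / 0.465947
PMT = $328.63 per month

PMT = PV × r / (1-(1+r)^(-n)) = $328.63/month


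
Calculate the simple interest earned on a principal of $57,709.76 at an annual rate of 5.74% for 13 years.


Simple interest formula: I = P × r × t
I = $57,709.76 × 0.0574 × 13
I = $43,063.02

I = P × r × t = $43,063.02


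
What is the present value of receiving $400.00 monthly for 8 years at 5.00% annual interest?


Present value of an ordinary annuity: PV = PMT × (1 − (1 + r)^(−n)) / r
Monthly rate r = 0.05/12 ≈ 0.00416667, n = 96
PV = $400.00 × (1 − (1 + 0.05/12)^(−96)) / (0.05/12)
PV = $400.00 × 78.989441
PV = $31,595.78

PV = PMT × (1-(1+r)^(-n))/r = $31,595.78


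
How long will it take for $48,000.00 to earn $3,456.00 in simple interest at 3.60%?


Rearrange the simple interest formula for t:
I = P × r × t  ⇒  t = I / (P × r)
t = $3,456.00 / ($48,000.00 × 0.036)
t = 2

t = I/(P×r) = 2 years


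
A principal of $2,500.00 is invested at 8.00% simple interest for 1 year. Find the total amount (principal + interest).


Total amount formula: A = P(1 + rt) = P + P·r·t
Interest: I = P × r × t = $2,500.00 × 0.08 × 1 = $200.00
A = P + I = $2,500.00 + $200.00 = $2,700.00

A = P + I = P(1 + rt) = $2,700.00


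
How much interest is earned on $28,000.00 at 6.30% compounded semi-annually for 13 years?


Compound interest earned = final amount − principal.
A = P(1 + r/n)^(nt) = $28,000.00 × (1 + 0.063/2)^(2 × 13) = $62,713.07
Interest = A − P = $62,713.07 − $28,000.00 = $34,713.07

Interest = A - P = $34,713.07


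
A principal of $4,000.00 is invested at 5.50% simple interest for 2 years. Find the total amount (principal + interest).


Total amount formula: A = P(1 + rt) = P + P·r·t
Interest: I = P × r × t = $4,000.00 × 0.055 × 2 = $440.00
A = P + I = $4,000.00 + $440.00 = $4,440.00

A = P + I = P(1 + rt) = $4,440.00


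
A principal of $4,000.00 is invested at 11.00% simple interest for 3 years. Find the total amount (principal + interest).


Total amount formula: A = P(1 + rt) = P + P·r·t
Interest: I = P × r × t = $4,000.00 × 0.11 × 3 = $1,320.00
A = P + I = $4,000.00 + $1,320.00 = $5,320.00

A = P + I = P(1 + rt) = $5,320.00


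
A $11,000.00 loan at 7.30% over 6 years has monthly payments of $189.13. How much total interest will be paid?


Total paid over the life of the loan = PMT × n.
Total paid = $189.13 × 72 = $13,617.36
Total interest = total paid − principal = $13,617.36 − $11,000.00 = $2,617.36

Total interest = (PMT × n) - PV = $2,617.36


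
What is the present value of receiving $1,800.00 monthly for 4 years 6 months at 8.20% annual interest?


Present value of an ordinary annuity: PV = PMT × (1 − (1 + r)^(−n)) / r
Monthly rate r = 0.082/12 ≈ 0.00683333, n = 54
PV = $1,800.00 × (1 − (1 + 0.082/12)^(−54)) / (0.082/12)
PV = $1,800.00 × 45.030187
PV = $81,054.34

PV = PMT × (1-(1+r)^(-n))/r = $81,054.34


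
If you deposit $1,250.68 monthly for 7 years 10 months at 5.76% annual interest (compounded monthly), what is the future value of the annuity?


Future value of an ordinary annuity: FV = PMT × ((1 + r)^n − 1) / r
Monthly rate r = 0.0576/12 = 0.0048, n = 94
FV = $1,250.68 × ((1 + 0.0576/12)^94 − 1) / (0.0576/12)
FV = $1,250.68 × 118.437769
FV = $148,127.75

FV = PMT × ((1+r)^n - 1)/r = $148,127.75


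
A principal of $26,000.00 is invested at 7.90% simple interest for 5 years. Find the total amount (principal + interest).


Total amount formula: A = P(1 + rt) = P + P·r·t
Interest: I = P × r × t = $26,000.00 × 0.079 × 5 = $10,270.00
A = P + I = $26,000.00 + $10,270.00 = $36,270.00

A = P + I = P(1 + rt) = $36,270.00


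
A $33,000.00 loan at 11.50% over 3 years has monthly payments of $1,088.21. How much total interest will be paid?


Total paid over the life of the loan = PMT × n.
Total paid = $1,088.21 × 36 = $39,175.56
Total interest = total paid − principal = $39,175.56 − $33,000.00 = $6,175.56

Total interest = (PMT × n) - PV = $6,175.56


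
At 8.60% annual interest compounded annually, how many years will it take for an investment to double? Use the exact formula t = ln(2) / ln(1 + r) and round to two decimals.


Doubling condition: (1 + r)^t = 2
Take ln of both sides: t × ln(1 + r) = ln(2)
t = ln(2) / ln(1 + r)
t = 0.693147 / 0.082501
t = 8.40

t = ln(2) / ln(1 + r) = 8.40 years


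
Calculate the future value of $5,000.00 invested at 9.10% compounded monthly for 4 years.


Compound interest formula: A = P(1 + r/n)^(nt)
A = $5,000.00 × (1 + 0.091/12)^(12 × 4)
Growth factor: (1 + 0.091/12)^48 = 1.4370994
A = $5,000.00 × 1.4370994
A = $7,185.50

A = P(1 + r/n)^(nt) = $7,185.50


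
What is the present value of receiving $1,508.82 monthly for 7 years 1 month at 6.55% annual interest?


Present value of an ordinary annuity: PV = PMT × (1 − (1 + r)^(−n)) / r
Monthly rate r = 0.0655/12 ≈ 0.00545833, n = 85
PV = $1,508.82 × (1 − (1 + 0.0655/12)^(−85)) / (0.0655/12)
PV = $1,508.82 × 67.862555
PV = $102,392.38

PV = PMT × (1-(1+r)^(-n))/r = $102,392.38


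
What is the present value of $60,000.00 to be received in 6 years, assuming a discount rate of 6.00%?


Present value formula: PV = FV / (1 + r)^t
PV = $60,000.00 / (1 + 0.06)^6
PV = $60,000.00 / 1.4185191
PV = $42,297.63

PV = FV / (1 + r)^t = $42,297.63


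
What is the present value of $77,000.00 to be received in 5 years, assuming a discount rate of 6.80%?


Present value formula: PV = FV / (1 + r)^t
PV = $77,000.00 / (1 + 0.068)^5
PV = $77,000.00 / 1.3894927
PV = $55,415.91

PV = FV / (1 + r)^t = $55,415.91


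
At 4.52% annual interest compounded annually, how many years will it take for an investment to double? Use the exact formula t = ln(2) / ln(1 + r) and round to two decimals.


Doubling condition: (1 + r)^t = 2
Take ln of both sides: t × ln(1 + r) = ln(2)
t = ln(2) / ln(1 + r)
t = 0.693147 / 0.044208
t = 15.68

t = ln(2) / ln(1 + r) = 15.68 years


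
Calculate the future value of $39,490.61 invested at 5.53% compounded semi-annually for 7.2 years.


Compound interest formula: A = P(1 + r/n)^(nt)
A = $39,490.61 × (1 + 0.0553/2)^(2 × 7.2)
Growth factor: (1 + 0.0553/2)^14.4 = 1.4810553
A = $39,490.61 × 1.4810553
A = $58,487.78

A = P(1 + r/n)^(nt) = $58,487.78


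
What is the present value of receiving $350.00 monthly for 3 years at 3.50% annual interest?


Present value of an ordinary annuity: PV = PMT × (1 − (1 + r)^(−n)) / r
Monthly rate r = 0.035/12 ≈ 0.00291667, n = 36
PV = $350.00 × (1 − (1 + 0.035/12)^(−36)) / (0.035/12)
PV = $350.00 × 34.127270
PV = $11,944.54

PV = PMT × (1-(1+r)^(-n))/r = $11,944.54


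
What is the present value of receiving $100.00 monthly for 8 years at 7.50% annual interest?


Present value of an ordinary annuity: PV = PMT × (1 − (1 + r)^(−n)) / r
Monthly rate r = 0.075/12 = 0.00625, n = 96
PV = $100.00 × (1 − (1 + 0.075/12)^(−96)) / (0.075/12)
PV = $100.00 × 72.026024
PV = $7,202.60

PV = PMT × (1-(1+r)^(-n))/r = $7,202.60


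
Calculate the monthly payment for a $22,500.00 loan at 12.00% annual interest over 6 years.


Loan payment formula: PMT = PV × r / (1 − (1 + r)^(−n))
Monthly rate r = 0.12/12 = 0.01, n = 72 months
Denominator: 1 − (1 + 0.12/12)^(−72) = 0.511504
PMT = $22,500.00 × (0.12/12) / 0.511504
PMT = $439.88 per month

PMT = PV × r / (1-(1+r)^(-n)) = $439.88/month


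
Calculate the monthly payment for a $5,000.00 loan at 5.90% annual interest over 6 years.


Loan payment formula: PMT = PV × r / (1 − (1 + r)^(−n))
Monthly rate r = 0.059/12 ≈ 0.00491667, n = 72 months
Denominator: 1 − (1 + 0.059/12)^(−72) = 0.297516
PMT = $5,000.00 × (0.059/12) / 0.297516
PMT = $82.63 per month

PMT = PV × r / (1-(1+r)^(-n)) = $82.63/month


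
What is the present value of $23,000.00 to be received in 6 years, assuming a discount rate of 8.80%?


Present value formula: PV = FV / (1 + r)^t
PV = $23,000.00 / (1 + 0.088)^6
PV = $23,000.00 / 1.6587211
PV = $13,866.10

PV = FV / (1 + r)^t = $13,866.10


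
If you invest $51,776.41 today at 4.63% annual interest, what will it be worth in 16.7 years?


Future value formula: FV = PV × (1 + r)^t
FV = $51,776.41 × (1 + 0.0463)^16.7
FV = $51,776.41 × 2.1294084
FV = $110,253.12

FV = PV × (1 + r)^t = $110,253.12


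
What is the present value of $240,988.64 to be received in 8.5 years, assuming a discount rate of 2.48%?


Present value formula: PV = FV / (1 + r)^t
PV = $240,988.64 / (1 + 0.0248)^8.5
PV = $240,988.64 / 1.2314945
PV = $195,687.95

PV = FV / (1 + r)^t = $195,687.95


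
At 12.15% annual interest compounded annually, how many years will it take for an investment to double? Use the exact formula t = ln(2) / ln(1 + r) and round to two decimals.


Doubling condition: (1 + r)^t = 2
Take ln of both sides: t × ln(1 + r) = ln(2)
t = ln(2) / ln(1 + r)
t = 0.693147 / 0.114667
t = 6.04

t = ln(2) / ln(1 + r) = 6.04 years


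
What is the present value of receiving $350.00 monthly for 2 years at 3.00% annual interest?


Present value of an ordinary annuity: PV = PMT × (1 − (1 + r)^(−n)) / r
Monthly rate r = 0.03/12 = 0.0025, n = 24
PV = $350.00 × (1 − (1 + 0.03/12)^(−24)) / (0.03/12)
PV = $350.00 × 23.265980
PV = $8,143.09

PV = PMT × (1-(1+r)^(-n))/r = $8,143.09


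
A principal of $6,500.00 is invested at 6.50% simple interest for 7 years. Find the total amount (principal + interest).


Total amount formula: A = P(1 + rt) = P + P·r·t
Interest: I = P × r × t = $6,500.00 × 0.065 × 7 = $2,957.50
A = P + I = $6,500.00 + $2,957.50 = $9,457.50

A = P + I = P(1 + rt) = $9,457.50


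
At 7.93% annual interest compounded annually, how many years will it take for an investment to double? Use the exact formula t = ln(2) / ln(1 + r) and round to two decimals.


Doubling condition: (1 + r)^t = 2
Take ln of both sides: t × ln(1 + r) = ln(2)
t = ln(2) / ln(1 + r)
t = 0.693147 / 0.076313
t = 9.08

t = ln(2) / ln(1 + r) = 9.08 years


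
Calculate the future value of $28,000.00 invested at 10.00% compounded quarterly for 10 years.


Compound interest formula: A = P(1 + r/n)^(nt)
A = $28,000.00 × (1 + 0.1/4)^(4 × 10)
Growth factor: (1 + 0.1/4)^40 = 2.685064
A = $28,000.00 × 2.685064
A = $75,181.79

A = P(1 + r/n)^(nt) = $75,181.79


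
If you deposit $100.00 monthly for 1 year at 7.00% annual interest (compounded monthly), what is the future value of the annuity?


Future value of an ordinary annuity: FV = PMT × ((1 + r)^n − 1) / r
Monthly rate r = 0.07/12 ≈ 0.00583333, n = 12
FV = $100.00 × ((1 + 0.07/12)^12 − 1) / (0.07/12)
FV = $100.00 × 12.392585
FV = $1,239.26

FV = PMT × ((1+r)^n - 1)/r = $1,239.26


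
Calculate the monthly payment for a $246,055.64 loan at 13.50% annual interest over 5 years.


Loan payment formula: PMT = PV × r / (1 − (1 + r)^(−n))
Monthly rate r = 0.135/12 = 0.01125, n = 60 months
Denominator: 1 − (1 + 0.135/12)^(−60) = 0.488921
PMT = $246,055.64 × (0.135/12) / 0.488921
PMT = $5,661.70 per month

PMT = PV × r / (1-(1+r)^(-n)) = $5,661.70/month


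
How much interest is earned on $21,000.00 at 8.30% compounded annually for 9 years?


Compound interest earned = final amount − principal.
A = P(1 + r/n)^(nt) = $21,000.00 × (1 + 0.083/1)^(1 × 9) = $43,040.31
Interest = A − P = $43,040.31 − $21,000.00 = $22,040.31

Interest = A - P = $22,040.31


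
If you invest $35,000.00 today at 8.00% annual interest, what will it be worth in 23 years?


Future value formula: FV = PV × (1 + r)^t
FV = $35,000.00 × (1 + 0.08)^23
FV = $35,000.00 × 5.8714636
FV = $205,501.23

FV = PV × (1 + r)^t = $205,501.23


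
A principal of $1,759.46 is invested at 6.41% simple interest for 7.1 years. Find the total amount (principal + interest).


Total amount formula: A = P(1 + rt) = P + P·r·t
Interest: I = P × r × t = $1,759.46 × 0.0641 × 7.1 = $800.75
A = P + I = $1,759.46 + $800.75 = $2,560.21

A = P + I = P(1 + rt) = $2,560.21


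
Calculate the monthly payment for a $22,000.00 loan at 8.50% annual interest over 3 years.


Loan payment formula: PMT = PV × r / (1 − (1 + r)^(−n))
Monthly rate r = 0.085/12 ≈ 0.00708333, n = 36 months
Denominator: 1 − (1 + 0.085/12)^(−36) = 0.2243866
PMT = $22,000.00 × (0.085/12) / 0.2243866
PMT = $694.49 per month

PMT = PV × r / (1-(1+r)^(-n)) = $694.49/month


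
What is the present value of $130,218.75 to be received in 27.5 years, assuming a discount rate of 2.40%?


Present value formula: PV = FV / (1 + r)^t
PV = $130,218.75 / (1 + 0.024)^27.5
PV = $130,218.75 / 1.9197683
PV = $67,830.45

PV = FV / (1 + r)^t = $67,830.45


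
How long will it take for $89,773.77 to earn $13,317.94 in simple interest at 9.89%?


Rearrange the simple interest formula for t:
I = P × r × t  ⇒  t = I / (P × r)
t = $13,317.94 / ($89,773.77 × 0.0989)
t = 1.5

t = I/(P×r) = 1.5 years


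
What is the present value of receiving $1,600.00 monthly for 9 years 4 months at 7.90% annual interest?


Present value of an ordinary annuity: PV = PMT × (1 − (1 + r)^(−n)) / r
Monthly rate r = 0.079/12 ≈ 0.00658333, n = 112
PV = $1,600.00 × (1 − (1 + 0.079/12)^(−112)) / (0.079/12)
PV = $1,600.00 × 79.056407
PV = $126,490.25

PV = PMT × (1-(1+r)^(-n))/r = $126,490.25


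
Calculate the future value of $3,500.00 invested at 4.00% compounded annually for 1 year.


Compound interest formula: A = P(1 + r/n)^(nt)
A = $3,500.00 × (1 + 0.04/1)^(1 × 1)
Growth factor: (1 + 0.04/1)^1 = 1.040000
A = $3,500.00 × 1.040000
A = $3,640.00

A = P(1 + r/n)^(nt) = $3,640.00


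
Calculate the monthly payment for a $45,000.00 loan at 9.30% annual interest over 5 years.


Loan payment formula: PMT = PV × r / (1 − (1 + r)^(−n))
Monthly rate r = 0.093/12 = 0.00775, n = 60 months
Denominator: 1 − (1 + 0.093/12)^(−60) = 0.370738
PMT = $45,000.00 × (0.093/12) / 0.370738
PMT = $940.69 per month

PMT = PV × r / (1-(1+r)^(-n)) = $940.69/month


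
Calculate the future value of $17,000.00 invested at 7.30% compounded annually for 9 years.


Compound interest formula: A = P(1 + r/n)^(nt)
A = $17,000.00 × (1 + 0.073/1)^(1 × 9)
Growth factor: (1 + 0.073/1)^9 = 1.885374
A = $17,000.00 × 1.885374
A = $32,051.36

A = P(1 + r/n)^(nt) = $32,051.36


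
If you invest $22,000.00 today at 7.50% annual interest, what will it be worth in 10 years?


Future value formula: FV = PV × (1 + r)^t
FV = $22,000.00 × (1 + 0.075)^10
FV = $22,000.00 × 2.06103156
FV = $45,342.69

FV = PV × (1 + r)^t = $45,342.69
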